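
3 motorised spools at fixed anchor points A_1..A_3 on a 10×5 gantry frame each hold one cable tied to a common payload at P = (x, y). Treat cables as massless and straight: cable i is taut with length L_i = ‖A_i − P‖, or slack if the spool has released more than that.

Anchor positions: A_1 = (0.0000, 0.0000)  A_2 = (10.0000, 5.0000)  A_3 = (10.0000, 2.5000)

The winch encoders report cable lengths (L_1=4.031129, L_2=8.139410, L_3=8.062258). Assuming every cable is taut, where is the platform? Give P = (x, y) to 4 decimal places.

circle eqns → linear via eq_j − eq_1; set k_j = A_j·A_j − L_j²
k_1 = 0.0000+0.0000−16.2500 = -16.2500
-20.0000·x − 10.0000·y = k_1−k_2 = -75.0000
-20.0000·x − 5.0000·y = k_1−k_3 = -57.5000
solve first two rows → x=2.0000, y=3.5000

(2.0000, 3.5000)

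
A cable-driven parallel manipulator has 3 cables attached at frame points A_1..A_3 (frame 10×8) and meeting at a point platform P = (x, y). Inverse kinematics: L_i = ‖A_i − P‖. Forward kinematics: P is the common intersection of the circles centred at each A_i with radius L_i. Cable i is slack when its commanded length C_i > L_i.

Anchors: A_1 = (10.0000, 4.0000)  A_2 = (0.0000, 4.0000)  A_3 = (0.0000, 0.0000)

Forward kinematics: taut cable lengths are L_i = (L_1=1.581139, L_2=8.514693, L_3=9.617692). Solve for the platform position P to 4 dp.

(8.5000, 4.5000)

circle eqns → linear via eq_j − eq_1; set c_j = A_j·A_j − L_j²
c_1 = 100.0000+16.0000−2.5000 = 113.5000
20.0000·x + 0.0000·y = c_1−c_2 = 170.0000
20.0000·x + 8.0000·y = c_1−c_3 = 206.0000
solve first two rows → x=8.5000, y=4.5000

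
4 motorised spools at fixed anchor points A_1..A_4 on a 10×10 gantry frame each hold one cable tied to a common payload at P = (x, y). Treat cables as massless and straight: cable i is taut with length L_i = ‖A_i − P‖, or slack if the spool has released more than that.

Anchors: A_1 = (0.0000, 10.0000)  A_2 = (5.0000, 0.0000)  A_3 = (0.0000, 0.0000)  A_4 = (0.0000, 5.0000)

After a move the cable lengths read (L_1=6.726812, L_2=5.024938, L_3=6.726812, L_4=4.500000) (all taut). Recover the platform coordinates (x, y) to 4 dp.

each cable: (A_i−P)·(A_i−P) = L_i²; let k_i = ‖A_i‖²−L_i²
k_1 = 0.0000+100.0000−45.2500 = 54.7500
row 1: -10.0000x + 20.0000y = 55.0000  (k_2=-0.2500)
row 2: 0.0000x + 20.0000y = 100.0000  (k_3=-45.2500)
row 3: 0.0000x + 10.0000y = 50.0000  (k_4=4.7500)
Cramer on rows 1–2 → x = 4.5000, y = 5.0000
check cable 4: ‖A_4−P‖² = 20.2500 ≈ L_4² = 20.2500 ✓

(4.5000, 5.0000)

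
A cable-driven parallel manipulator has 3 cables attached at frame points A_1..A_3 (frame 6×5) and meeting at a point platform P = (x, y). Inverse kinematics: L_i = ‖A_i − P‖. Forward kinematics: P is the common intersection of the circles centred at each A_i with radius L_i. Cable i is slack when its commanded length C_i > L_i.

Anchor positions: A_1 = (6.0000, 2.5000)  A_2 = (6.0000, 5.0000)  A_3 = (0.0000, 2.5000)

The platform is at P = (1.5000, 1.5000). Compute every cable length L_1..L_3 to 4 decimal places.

L_1 = √((6.0000−1.5000)² + (2.5000−1.5000)²) = 4.6098
L_2 = √((6.0000−1.5000)² + (5.0000−1.5000)²) = 5.7009
L_3 = √((0.0000−1.5000)² + (2.5000−1.5000)²) = 1.8028

(4.6098, 5.7009, 1.8028)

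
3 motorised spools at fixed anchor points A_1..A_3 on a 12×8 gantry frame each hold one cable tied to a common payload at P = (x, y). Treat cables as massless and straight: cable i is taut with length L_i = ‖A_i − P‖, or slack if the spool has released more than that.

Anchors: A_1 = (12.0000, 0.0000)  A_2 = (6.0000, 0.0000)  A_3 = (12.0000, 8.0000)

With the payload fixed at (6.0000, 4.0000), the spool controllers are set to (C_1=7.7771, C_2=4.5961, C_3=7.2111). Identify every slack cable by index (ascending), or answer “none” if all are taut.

cable 1: L_1 = ‖A_1−P‖ = 7.2111;  C_1 = 7.7771 → slack
cable 2: L_2 = ‖A_2−P‖ = 4.0000;  C_2 = 4.5961 → slack
cable 3: L_3 = ‖A_3−P‖ = 7.2111;  C_3 = 7.2111 → taut

1, 2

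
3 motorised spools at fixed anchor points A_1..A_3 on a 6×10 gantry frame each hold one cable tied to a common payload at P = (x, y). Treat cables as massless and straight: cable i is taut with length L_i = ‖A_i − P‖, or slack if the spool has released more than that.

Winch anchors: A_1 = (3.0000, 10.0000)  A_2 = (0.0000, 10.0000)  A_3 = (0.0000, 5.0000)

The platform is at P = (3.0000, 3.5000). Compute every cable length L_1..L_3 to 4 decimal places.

cable 1: Δx=0.0000, Δy=6.5000; L_1 = √(Δx²+Δy²) = 6.5000
cable 2: Δx=-3.0000, Δy=6.5000; L_2 = √(Δx²+Δy²) = 7.1589
cable 3: Δx=-3.0000, Δy=1.5000; L_3 = √(Δx²+Δy²) = 3.3541

(6.5000, 7.1589, 3.3541)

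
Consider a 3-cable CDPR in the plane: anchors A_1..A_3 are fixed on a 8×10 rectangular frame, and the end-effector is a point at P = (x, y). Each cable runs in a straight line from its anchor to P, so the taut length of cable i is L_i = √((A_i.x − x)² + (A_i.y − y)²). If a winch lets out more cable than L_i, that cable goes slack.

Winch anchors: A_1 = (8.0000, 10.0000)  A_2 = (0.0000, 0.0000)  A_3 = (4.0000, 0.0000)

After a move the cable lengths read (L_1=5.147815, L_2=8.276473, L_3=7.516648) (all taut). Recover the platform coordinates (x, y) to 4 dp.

expand ‖A_i−P‖²=L_i² and subtract eq 1 (k_i ≔ ‖A_i‖²−L_i²)
k_1 = 64.0000+100.0000−26.5000 = 137.5000
eq1−eq2 → [16.0000  20.0000]·P = 206.0000
eq1−eq3 → [8.0000  20.0000]·P = 178.0000
2×2 solve → P = (3.5000, 7.5000)

(3.5000, 7.5000)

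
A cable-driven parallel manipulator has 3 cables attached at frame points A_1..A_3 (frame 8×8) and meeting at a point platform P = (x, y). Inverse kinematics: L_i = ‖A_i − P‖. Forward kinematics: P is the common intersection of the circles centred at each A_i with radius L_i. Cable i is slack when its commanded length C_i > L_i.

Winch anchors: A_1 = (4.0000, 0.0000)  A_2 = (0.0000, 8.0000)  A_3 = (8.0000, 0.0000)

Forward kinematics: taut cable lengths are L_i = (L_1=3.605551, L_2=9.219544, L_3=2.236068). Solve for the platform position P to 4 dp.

(7.0000, 2.0000)

circle eqns → linear via eq_j − eq_1; set c_j = A_j·A_j − L_j²
c_1 = 16.0000+0.0000−13.0000 = 3.0000
8.0000·x − 16.0000·y = c_1−c_2 = 24.0000
-8.0000·x + 0.0000·y = c_1−c_3 = -56.0000
solve first two rows → x=7.0000, y=2.0000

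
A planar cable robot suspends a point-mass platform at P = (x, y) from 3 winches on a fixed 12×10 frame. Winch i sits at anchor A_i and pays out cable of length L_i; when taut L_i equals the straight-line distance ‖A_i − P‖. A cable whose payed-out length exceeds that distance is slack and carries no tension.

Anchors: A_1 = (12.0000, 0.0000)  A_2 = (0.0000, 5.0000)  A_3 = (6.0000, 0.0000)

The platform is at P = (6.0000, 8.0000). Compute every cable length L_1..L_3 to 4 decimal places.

L_1 = √((12.0000−6.0000)² + (0.0000−8.0000)²) = 10.0000
L_2 = √((0.0000−6.0000)² + (5.0000−8.0000)²) = 6.7082
L_3 = √((6.0000−6.0000)² + (0.0000−8.0000)²) = 8.0000

(10.0000, 6.7082, 8.0000)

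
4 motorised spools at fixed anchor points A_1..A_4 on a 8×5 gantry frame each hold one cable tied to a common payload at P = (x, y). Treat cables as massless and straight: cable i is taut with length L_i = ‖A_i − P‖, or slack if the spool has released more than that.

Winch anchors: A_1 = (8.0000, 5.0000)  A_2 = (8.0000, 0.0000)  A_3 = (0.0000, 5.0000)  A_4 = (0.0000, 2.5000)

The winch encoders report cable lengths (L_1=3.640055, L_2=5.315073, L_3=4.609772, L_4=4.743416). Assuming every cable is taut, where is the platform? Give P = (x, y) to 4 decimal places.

expand ‖A_i−P‖²=L_i² and subtract eq 1 (q_i ≔ ‖A_i‖²−L_i²)
q_1 = 64.0000+25.0000−13.2500 = 75.7500
eq1−eq2 → [0.0000  10.0000]·P = 40.0000
eq1−eq3 → [16.0000  0.0000]·P = 72.0000
eq1−eq4 → [16.0000  5.0000]·P = 92.0000
2×2 solve → P = (4.5000, 4.0000)
check cable 4: ‖A_4−P‖² = 22.5000 ≈ L_4² = 22.5000 ✓

(4.5000, 4.0000)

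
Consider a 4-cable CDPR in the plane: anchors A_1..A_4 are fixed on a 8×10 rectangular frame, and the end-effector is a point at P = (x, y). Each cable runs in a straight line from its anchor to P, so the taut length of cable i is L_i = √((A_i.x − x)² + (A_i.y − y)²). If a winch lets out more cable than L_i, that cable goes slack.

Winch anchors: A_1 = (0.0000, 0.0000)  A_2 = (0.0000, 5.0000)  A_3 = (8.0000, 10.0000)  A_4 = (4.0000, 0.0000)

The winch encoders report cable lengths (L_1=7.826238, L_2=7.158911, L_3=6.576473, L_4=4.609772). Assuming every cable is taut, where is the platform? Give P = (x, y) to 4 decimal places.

expand ‖A_i−P‖²=L_i² and subtract eq 1 (c_i ≔ ‖A_i‖²−L_i²)
c_1 = 0.0000+0.0000−61.2500 = -61.2500
eq1−eq2 → [0.0000  -10.0000]·P = -35.0000
eq1−eq3 → [-16.0000  -20.0000]·P = -182.0000
eq1−eq4 → [-8.0000  0.0000]·P = -56.0000
2×2 solve → P = (7.0000, 3.5000)
check cable 4: ‖A_4−P‖² = 21.2500 ≈ L_4² = 21.2500 ✓

(7.0000, 3.5000)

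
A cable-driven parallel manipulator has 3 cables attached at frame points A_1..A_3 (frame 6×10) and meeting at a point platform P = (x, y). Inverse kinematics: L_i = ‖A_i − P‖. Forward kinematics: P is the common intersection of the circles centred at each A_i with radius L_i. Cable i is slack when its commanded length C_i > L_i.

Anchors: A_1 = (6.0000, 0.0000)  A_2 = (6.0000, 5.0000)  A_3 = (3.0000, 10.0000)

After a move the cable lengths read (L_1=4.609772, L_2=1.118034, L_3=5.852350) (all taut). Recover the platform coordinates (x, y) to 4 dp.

circle eqns → linear via eq_j − eq_1; set q_j = A_j·A_j − L_j²
q_1 = 36.0000+0.0000−21.2500 = 14.7500
0.0000·x − 10.0000·y = q_1−q_2 = -45.0000
6.0000·x − 20.0000·y = q_1−q_3 = -60.0000
solve first two rows → x=5.0000, y=4.5000

(5.0000, 4.5000)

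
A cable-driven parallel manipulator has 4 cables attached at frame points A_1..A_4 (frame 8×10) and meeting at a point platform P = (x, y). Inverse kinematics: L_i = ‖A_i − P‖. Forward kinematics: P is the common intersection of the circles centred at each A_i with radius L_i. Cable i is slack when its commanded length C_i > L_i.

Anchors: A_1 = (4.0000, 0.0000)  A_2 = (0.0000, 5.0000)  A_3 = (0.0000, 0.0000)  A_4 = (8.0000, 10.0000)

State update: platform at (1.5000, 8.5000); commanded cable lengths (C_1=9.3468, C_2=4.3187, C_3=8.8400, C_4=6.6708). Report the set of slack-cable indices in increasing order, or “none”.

1, 2, 3

i=1: geometric 8.8600 vs commanded 9.3468 ⇒ slack
i=2: geometric 3.8079 vs commanded 4.3187 ⇒ slack
i=3: geometric 8.6313 vs commanded 8.8400 ⇒ slack
i=4: geometric 6.6708 vs commanded 6.6708 ⇒ taut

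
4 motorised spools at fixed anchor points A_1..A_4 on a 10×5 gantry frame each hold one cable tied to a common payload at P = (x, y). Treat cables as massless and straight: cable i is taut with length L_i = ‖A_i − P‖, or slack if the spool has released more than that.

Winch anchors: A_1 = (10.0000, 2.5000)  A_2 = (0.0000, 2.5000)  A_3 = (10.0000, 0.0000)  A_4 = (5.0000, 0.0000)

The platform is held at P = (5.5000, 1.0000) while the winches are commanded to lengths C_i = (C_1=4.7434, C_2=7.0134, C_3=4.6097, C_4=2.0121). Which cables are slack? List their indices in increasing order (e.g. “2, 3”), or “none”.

2, 4

cable 1: L_1 = ‖A_1−P‖ = 4.7434;  C_1 = 4.7434 → taut
cable 2: L_2 = ‖A_2−P‖ = 5.7009;  C_2 = 7.0134 → slack
cable 3: L_3 = ‖A_3−P‖ = 4.6098;  C_3 = 4.6097 → taut
cable 4: L_4 = ‖A_4−P‖ = 1.1180;  C_4 = 2.0121 → slack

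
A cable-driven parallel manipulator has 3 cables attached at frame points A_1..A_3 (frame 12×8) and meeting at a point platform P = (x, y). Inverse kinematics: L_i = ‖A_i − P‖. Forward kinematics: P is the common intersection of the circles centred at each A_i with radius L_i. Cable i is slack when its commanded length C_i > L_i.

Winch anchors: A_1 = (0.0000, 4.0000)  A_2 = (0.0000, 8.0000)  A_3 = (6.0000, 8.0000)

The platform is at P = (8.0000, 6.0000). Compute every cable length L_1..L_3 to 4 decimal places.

(8.2462, 8.2462, 2.8284)

L_1 = √((0.0000−8.0000)² + (4.0000−6.0000)²) = 8.2462
L_2 = √((0.0000−8.0000)² + (8.0000−6.0000)²) = 8.2462
L_3 = √((6.0000−8.0000)² + (8.0000−6.0000)²) = 2.8284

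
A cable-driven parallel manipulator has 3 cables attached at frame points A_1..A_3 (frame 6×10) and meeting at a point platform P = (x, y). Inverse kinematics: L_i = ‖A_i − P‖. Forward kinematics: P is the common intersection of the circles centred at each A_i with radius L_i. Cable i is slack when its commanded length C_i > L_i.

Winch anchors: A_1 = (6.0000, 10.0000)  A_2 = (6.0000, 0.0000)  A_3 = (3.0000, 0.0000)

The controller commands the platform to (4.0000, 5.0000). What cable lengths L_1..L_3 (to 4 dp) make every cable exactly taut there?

(5.3852, 5.3852, 5.0990)

cable 1: Δx=2.0000, Δy=5.0000; L_1 = √(Δx²+Δy²) = 5.3852
cable 2: Δx=2.0000, Δy=-5.0000; L_2 = √(Δx²+Δy²) = 5.3852
cable 3: Δx=-1.0000, Δy=-5.0000; L_3 = √(Δx²+Δy²) = 5.0990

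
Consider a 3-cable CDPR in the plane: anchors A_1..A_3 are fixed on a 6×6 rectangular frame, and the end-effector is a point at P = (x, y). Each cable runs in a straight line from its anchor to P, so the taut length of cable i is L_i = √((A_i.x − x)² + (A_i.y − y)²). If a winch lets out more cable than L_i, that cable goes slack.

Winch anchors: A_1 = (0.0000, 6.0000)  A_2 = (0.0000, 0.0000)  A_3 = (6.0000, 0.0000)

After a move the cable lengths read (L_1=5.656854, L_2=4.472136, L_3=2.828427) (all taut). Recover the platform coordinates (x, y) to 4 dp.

expand ‖A_i−P‖²=L_i² and subtract eq 1 (c_i ≔ ‖A_i‖²−L_i²)
c_1 = 0.0000+36.0000−32.0000 = 4.0000
eq1−eq2 → [0.0000  12.0000]·P = 24.0000
eq1−eq3 → [-12.0000  12.0000]·P = -24.0000
2×2 solve → P = (4.0000, 2.0000)

(4.0000, 2.0000)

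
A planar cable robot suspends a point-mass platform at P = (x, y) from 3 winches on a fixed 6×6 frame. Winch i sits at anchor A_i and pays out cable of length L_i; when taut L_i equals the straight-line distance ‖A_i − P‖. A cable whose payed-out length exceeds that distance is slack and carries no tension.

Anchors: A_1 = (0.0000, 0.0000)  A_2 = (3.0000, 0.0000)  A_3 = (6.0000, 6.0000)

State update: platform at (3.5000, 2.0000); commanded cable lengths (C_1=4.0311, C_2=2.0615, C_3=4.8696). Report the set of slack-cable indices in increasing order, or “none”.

cable 1: L_1 = ‖A_1−P‖ = 4.0311;  C_1 = 4.0311 → taut
cable 2: L_2 = ‖A_2−P‖ = 2.0616;  C_2 = 2.0615 → taut
cable 3: L_3 = ‖A_3−P‖ = 4.7170;  C_3 = 4.8696 → slack

3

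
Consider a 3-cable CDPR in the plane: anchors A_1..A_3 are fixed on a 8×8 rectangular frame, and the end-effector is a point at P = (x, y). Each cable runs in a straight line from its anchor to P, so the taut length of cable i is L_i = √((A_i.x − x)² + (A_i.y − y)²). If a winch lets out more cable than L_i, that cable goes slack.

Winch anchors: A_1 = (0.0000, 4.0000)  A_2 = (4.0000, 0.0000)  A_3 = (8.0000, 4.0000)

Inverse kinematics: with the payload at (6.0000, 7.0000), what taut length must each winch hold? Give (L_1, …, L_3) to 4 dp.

cable 1: Δx=-6.0000, Δy=-3.0000; L_1 = √(Δx²+Δy²) = 6.7082
cable 2: Δx=-2.0000, Δy=-7.0000; L_2 = √(Δx²+Δy²) = 7.2801
cable 3: Δx=2.0000, Δy=-3.0000; L_3 = √(Δx²+Δy²) = 3.6056

(6.7082, 7.2801, 3.6056)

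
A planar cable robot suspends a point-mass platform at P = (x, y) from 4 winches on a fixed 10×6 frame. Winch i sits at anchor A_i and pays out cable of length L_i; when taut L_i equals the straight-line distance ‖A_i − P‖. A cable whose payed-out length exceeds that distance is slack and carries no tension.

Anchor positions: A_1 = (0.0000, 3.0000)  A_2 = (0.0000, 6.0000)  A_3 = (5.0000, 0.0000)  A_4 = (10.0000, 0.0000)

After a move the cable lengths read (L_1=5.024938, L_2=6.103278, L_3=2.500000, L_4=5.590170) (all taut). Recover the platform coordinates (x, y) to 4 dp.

each cable: (A_i−P)·(A_i−P) = L_i²; let k_i = ‖A_i‖²−L_i²
k_1 = 0.0000+9.0000−25.2500 = -16.2500
row 1: 0.0000x − 6.0000y = -15.0000  (k_2=-1.2500)
row 2: -10.0000x + 6.0000y = -35.0000  (k_3=18.7500)
row 3: -20.0000x + 6.0000y = -85.0000  (k_4=68.7500)
Cramer on rows 1–2 → x = 5.0000, y = 2.5000
check cable 4: ‖A_4−P‖² = 31.2500 ≈ L_4² = 31.2500 ✓

(5.0000, 2.5000)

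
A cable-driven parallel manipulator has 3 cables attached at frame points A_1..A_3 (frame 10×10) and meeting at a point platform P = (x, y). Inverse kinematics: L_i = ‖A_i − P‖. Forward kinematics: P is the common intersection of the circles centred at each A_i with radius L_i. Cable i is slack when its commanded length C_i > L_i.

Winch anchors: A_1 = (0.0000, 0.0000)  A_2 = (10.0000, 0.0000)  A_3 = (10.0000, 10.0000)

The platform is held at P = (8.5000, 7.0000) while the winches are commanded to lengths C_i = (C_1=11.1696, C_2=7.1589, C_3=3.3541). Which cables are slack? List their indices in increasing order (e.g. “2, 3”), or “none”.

1

i=1: geometric 11.0114 vs commanded 11.1696 ⇒ slack
i=2: geometric 7.1589 vs commanded 7.1589 ⇒ taut
i=3: geometric 3.3541 vs commanded 3.3541 ⇒ taut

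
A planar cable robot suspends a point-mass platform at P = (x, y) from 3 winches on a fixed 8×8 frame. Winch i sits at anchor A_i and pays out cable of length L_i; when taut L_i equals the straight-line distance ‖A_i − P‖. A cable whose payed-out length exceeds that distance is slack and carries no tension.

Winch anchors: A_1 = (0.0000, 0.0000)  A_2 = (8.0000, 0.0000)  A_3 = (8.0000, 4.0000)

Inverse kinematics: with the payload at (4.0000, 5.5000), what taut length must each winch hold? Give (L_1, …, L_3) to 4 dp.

L_1 = √((0.0000−4.0000)² + (0.0000−5.5000)²) = 6.8007
L_2 = √((8.0000−4.0000)² + (0.0000−5.5000)²) = 6.8007
L_3 = √((8.0000−4.0000)² + (4.0000−5.5000)²) = 4.2720

(6.8007, 6.8007, 4.2720)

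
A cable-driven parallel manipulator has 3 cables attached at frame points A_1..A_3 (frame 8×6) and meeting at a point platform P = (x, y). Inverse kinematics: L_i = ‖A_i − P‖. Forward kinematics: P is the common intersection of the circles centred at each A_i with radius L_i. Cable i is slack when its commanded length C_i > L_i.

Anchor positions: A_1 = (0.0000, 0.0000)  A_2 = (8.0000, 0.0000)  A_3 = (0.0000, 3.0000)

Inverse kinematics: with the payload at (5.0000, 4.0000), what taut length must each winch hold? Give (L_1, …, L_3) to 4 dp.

(6.4031, 5.0000, 5.0990)

cable 1: Δx=-5.0000, Δy=-4.0000; L_1 = √(Δx²+Δy²) = 6.4031
cable 2: Δx=3.0000, Δy=-4.0000; L_2 = √(Δx²+Δy²) = 5.0000
cable 3: Δx=-5.0000, Δy=-1.0000; L_3 = √(Δx²+Δy²) = 5.0990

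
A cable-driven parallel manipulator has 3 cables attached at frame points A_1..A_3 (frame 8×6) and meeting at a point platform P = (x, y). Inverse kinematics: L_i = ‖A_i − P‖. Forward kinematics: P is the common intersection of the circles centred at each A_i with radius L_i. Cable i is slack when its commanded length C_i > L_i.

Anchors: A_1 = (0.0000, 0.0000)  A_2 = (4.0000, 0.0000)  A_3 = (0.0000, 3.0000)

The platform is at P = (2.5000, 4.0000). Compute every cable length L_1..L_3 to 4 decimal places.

(4.7170, 4.2720, 2.6926)

L_1: Δ = A_1−P = (-2.5000, -4.0000) → ‖Δ‖ = √22.2500 = 4.7170
L_2: Δ = A_2−P = (1.5000, -4.0000) → ‖Δ‖ = √18.2500 = 4.2720
L_3: Δ = A_3−P = (-2.5000, -1.0000) → ‖Δ‖ = √7.2500 = 2.6926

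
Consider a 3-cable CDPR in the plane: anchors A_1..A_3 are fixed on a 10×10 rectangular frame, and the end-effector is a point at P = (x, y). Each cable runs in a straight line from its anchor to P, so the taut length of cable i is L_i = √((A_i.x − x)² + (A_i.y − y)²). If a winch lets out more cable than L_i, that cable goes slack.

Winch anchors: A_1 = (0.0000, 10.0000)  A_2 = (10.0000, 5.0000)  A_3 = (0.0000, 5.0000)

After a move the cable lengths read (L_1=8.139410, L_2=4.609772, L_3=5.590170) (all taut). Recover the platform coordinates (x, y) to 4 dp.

(5.5000, 4.0000)

expand ‖A_i−P‖²=L_i² and subtract eq 1 (k_i ≔ ‖A_i‖²−L_i²)
k_1 = 0.0000+100.0000−66.2500 = 33.7500
eq1−eq2 → [-20.0000  10.0000]·P = -70.0000
eq1−eq3 → [0.0000  10.0000]·P = 40.0000
2×2 solve → P = (5.5000, 4.0000)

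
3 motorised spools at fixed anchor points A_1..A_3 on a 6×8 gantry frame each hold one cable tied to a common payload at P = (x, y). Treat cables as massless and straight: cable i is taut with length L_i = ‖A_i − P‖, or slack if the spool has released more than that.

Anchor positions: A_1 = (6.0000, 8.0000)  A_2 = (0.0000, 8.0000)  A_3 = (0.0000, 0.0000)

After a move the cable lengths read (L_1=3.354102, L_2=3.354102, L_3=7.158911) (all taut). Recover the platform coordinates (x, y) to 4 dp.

(3.0000, 6.5000)

expand ‖A_i−P‖²=L_i² and subtract eq 1 (q_i ≔ ‖A_i‖²−L_i²)
q_1 = 36.0000+64.0000−11.2500 = 88.7500
eq1−eq2 → [12.0000  0.0000]·P = 36.0000
eq1−eq3 → [12.0000  16.0000]·P = 140.0000
2×2 solve → P = (3.0000, 6.5000)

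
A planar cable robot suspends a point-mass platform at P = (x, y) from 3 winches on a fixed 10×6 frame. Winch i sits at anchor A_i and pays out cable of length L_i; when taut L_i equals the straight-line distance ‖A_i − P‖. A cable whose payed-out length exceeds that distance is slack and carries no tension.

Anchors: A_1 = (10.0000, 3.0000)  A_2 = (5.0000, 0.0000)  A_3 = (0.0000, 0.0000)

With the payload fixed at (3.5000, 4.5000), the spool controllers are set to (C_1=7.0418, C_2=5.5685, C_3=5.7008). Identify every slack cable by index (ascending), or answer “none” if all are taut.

cable 1: L_1 = ‖A_1−P‖ = 6.6708;  C_1 = 7.0418 → slack
cable 2: L_2 = ‖A_2−P‖ = 4.7434;  C_2 = 5.5685 → slack
cable 3: L_3 = ‖A_3−P‖ = 5.7009;  C_3 = 5.7008 → taut

1, 2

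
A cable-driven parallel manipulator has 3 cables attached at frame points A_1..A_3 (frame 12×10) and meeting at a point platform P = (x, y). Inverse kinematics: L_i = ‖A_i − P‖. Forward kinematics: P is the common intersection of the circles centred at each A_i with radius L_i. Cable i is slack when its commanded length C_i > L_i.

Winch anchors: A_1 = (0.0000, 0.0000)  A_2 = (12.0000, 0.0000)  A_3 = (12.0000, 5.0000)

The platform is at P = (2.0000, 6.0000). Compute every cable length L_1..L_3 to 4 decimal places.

L_1: Δ = A_1−P = (-2.0000, -6.0000) → ‖Δ‖ = √40.0000 = 6.3246
L_2: Δ = A_2−P = (10.0000, -6.0000) → ‖Δ‖ = √136.0000 = 11.6619
L_3: Δ = A_3−P = (10.0000, -1.0000) → ‖Δ‖ = √101.0000 = 10.0499

(6.3246, 11.6619, 10.0499)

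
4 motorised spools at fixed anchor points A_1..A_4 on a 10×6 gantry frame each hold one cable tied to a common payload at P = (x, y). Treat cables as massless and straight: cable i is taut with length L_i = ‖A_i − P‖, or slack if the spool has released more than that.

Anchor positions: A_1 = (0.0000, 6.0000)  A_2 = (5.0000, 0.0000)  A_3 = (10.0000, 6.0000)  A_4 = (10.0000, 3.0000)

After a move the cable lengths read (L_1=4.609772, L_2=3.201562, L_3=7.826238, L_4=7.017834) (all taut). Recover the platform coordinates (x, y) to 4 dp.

circle eqns → linear via eq_j − eq_1; set c_j = A_j·A_j − L_j²
c_1 = 0.0000+36.0000−21.2500 = 14.7500
-10.0000·x + 12.0000·y = c_1−c_2 = 0.0000
-20.0000·x + 0.0000·y = c_1−c_3 = -60.0000
-20.0000·x + 6.0000·y = c_1−c_4 = -45.0000
solve first two rows → x=3.0000, y=2.5000
check cable 4: ‖A_4−P‖² = 49.2500 ≈ L_4² = 49.2500 ✓

(3.0000, 2.5000)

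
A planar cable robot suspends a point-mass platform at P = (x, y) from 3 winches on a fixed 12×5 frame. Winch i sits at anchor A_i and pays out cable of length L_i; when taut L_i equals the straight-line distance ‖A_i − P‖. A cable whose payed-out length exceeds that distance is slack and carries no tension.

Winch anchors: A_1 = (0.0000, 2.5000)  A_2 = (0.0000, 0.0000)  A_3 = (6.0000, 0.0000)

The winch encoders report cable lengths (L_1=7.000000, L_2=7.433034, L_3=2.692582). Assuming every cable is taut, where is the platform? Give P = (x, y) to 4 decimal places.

expand ‖A_i−P‖²=L_i² and subtract eq 1 (q_i ≔ ‖A_i‖²−L_i²)
q_1 = 0.0000+6.2500−49.0000 = -42.7500
eq1−eq2 → [0.0000  5.0000]·P = 12.5000
eq1−eq3 → [-12.0000  5.0000]·P = -71.5000
2×2 solve → P = (7.0000, 2.5000)

(7.0000, 2.5000)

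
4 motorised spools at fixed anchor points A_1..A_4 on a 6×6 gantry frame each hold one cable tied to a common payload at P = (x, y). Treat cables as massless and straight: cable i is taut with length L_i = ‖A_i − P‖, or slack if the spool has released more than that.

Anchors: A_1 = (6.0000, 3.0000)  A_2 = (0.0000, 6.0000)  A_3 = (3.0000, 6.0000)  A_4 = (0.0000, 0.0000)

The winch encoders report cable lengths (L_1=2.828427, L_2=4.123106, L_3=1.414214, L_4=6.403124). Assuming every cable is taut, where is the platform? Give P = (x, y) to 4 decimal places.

(4.0000, 5.0000)

each cable: (A_i−P)·(A_i−P) = L_i²; let k_i = ‖A_i‖²−L_i²
k_1 = 36.0000+9.0000−8.0000 = 37.0000
row 1: 12.0000x − 6.0000y = 18.0000  (k_2=19.0000)
row 2: 6.0000x − 6.0000y = -6.0000  (k_3=43.0000)
row 3: 12.0000x + 6.0000y = 78.0000  (k_4=-41.0000)
Cramer on rows 1–2 → x = 4.0000, y = 5.0000
check cable 4: ‖A_4−P‖² = 41.0000 ≈ L_4² = 41.0000 ✓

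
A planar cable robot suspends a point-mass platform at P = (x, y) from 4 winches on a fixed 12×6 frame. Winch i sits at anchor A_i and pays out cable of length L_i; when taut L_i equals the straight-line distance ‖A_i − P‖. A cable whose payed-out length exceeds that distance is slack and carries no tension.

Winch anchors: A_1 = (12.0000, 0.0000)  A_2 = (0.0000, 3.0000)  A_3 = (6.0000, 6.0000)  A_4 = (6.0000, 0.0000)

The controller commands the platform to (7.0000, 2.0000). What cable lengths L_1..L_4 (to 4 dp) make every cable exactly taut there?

L_1 = √((12.0000−7.0000)² + (0.0000−2.0000)²) = 5.3852
L_2 = √((0.0000−7.0000)² + (3.0000−2.0000)²) = 7.0711
L_3 = √((6.0000−7.0000)² + (6.0000−2.0000)²) = 4.1231
L_4 = √((6.0000−7.0000)² + (0.0000−2.0000)²) = 2.2361

(5.3852, 7.0711, 4.1231, 2.2361)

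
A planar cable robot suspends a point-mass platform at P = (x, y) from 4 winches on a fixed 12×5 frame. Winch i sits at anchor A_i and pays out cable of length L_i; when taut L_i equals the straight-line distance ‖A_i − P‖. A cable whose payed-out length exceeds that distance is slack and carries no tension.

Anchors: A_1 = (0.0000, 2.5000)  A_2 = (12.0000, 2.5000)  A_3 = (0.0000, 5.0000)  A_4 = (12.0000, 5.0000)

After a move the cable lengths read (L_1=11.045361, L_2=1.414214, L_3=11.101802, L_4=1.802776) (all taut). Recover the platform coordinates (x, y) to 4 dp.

each cable: (A_i−P)·(A_i−P) = L_i²; let c_i = ‖A_i‖²−L_i²
c_1 = 0.0000+6.2500−122.0000 = -115.7500
row 1: -24.0000x + 0.0000y = -264.0000  (c_2=148.2500)
row 2: 0.0000x − 5.0000y = -17.5000  (c_3=-98.2500)
row 3: -24.0000x − 5.0000y = -281.5000  (c_4=165.7500)
Cramer on rows 1–2 → x = 11.0000, y = 3.5000
check cable 4: ‖A_4−P‖² = 3.2500 ≈ L_4² = 3.2500 ✓

(11.0000, 3.5000)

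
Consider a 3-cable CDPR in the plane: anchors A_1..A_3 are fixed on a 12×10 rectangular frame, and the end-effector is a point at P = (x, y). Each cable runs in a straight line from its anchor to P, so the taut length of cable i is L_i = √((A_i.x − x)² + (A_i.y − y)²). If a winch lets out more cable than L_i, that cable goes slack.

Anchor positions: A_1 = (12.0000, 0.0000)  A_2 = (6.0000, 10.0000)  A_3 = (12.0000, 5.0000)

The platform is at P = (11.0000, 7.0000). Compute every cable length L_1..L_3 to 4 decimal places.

(7.0711, 5.8310, 2.2361)

L_1 = √((12.0000−11.0000)² + (0.0000−7.0000)²) = 7.0711
L_2 = √((6.0000−11.0000)² + (10.0000−7.0000)²) = 5.8310
L_3 = √((12.0000−11.0000)² + (5.0000−7.0000)²) = 2.2361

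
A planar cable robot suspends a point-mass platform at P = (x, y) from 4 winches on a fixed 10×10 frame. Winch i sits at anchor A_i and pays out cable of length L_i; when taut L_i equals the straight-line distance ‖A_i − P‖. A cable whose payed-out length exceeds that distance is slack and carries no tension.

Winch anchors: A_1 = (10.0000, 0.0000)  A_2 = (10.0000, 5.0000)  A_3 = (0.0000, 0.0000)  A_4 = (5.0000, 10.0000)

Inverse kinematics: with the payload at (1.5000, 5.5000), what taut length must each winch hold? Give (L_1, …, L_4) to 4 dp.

L_1 = √((10.0000−1.5000)² + (0.0000−5.5000)²) = 10.1242
L_2 = √((10.0000−1.5000)² + (5.0000−5.5000)²) = 8.5147
L_3 = √((0.0000−1.5000)² + (0.0000−5.5000)²) = 5.7009
L_4 = √((5.0000−1.5000)² + (10.0000−5.5000)²) = 5.7009

(10.1242, 8.5147, 5.7009, 5.7009)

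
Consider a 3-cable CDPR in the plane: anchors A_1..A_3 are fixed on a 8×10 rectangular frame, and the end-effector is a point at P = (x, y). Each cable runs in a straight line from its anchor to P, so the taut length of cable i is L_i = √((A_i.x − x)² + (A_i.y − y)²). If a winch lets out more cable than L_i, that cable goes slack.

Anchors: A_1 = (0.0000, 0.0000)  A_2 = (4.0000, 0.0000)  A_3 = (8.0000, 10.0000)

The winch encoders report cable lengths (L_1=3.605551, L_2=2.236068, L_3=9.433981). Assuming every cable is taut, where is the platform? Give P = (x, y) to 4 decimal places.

(3.0000, 2.0000)

expand ‖A_i−P‖²=L_i² and subtract eq 1 (k_i ≔ ‖A_i‖²−L_i²)
k_1 = 0.0000+0.0000−13.0000 = -13.0000
eq1−eq2 → [-8.0000  0.0000]·P = -24.0000
eq1−eq3 → [-16.0000  -20.0000]·P = -88.0000
2×2 solve → P = (3.0000, 2.0000)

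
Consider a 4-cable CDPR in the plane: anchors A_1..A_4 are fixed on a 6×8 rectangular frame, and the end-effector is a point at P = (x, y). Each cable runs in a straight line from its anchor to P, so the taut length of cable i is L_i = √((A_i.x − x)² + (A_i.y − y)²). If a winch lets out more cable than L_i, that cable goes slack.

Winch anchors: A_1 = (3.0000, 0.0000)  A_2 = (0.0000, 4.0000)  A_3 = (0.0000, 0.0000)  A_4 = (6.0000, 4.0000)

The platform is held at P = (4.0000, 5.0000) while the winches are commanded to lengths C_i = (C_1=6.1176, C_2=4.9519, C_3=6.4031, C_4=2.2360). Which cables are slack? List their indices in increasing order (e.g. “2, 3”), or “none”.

1, 2

cable 1: L_1 = ‖A_1−P‖ = 5.0990;  C_1 = 6.1176 → slack
cable 2: L_2 = ‖A_2−P‖ = 4.1231;  C_2 = 4.9519 → slack
cable 3: L_3 = ‖A_3−P‖ = 6.4031;  C_3 = 6.4031 → taut
cable 4: L_4 = ‖A_4−P‖ = 2.2361;  C_4 = 2.2360 → taut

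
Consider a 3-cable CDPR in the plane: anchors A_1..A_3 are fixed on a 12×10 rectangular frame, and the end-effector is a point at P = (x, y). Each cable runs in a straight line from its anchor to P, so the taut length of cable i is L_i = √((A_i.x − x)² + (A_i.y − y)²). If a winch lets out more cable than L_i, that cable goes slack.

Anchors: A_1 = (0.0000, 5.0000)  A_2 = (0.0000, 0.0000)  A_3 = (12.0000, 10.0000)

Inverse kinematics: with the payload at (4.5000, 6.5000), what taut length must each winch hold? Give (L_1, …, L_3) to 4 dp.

(4.7434, 7.9057, 8.2765)

L_1: Δ = A_1−P = (-4.5000, -1.5000) → ‖Δ‖ = √22.5000 = 4.7434
L_2: Δ = A_2−P = (-4.5000, -6.5000) → ‖Δ‖ = √62.5000 = 7.9057
L_3: Δ = A_3−P = (7.5000, 3.5000) → ‖Δ‖ = √68.5000 = 8.2765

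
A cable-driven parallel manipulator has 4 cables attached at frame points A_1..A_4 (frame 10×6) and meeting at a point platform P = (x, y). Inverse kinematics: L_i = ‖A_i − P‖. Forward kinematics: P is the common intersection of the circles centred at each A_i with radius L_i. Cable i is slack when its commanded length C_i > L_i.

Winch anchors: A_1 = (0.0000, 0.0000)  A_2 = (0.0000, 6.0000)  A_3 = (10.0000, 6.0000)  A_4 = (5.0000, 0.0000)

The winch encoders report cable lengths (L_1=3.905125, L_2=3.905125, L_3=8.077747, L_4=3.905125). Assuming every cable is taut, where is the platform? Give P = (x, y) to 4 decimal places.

(2.5000, 3.0000)

circle eqns → linear via eq_j − eq_1; set k_j = A_j·A_j − L_j²
k_1 = 0.0000+0.0000−15.2500 = -15.2500
0.0000·x − 12.0000·y = k_1−k_2 = -36.0000
-20.0000·x − 12.0000·y = k_1−k_3 = -86.0000
-10.0000·x + 0.0000·y = k_1−k_4 = -25.0000
solve first two rows → x=2.5000, y=3.0000
check cable 4: ‖A_4−P‖² = 15.2500 ≈ L_4² = 15.2500 ✓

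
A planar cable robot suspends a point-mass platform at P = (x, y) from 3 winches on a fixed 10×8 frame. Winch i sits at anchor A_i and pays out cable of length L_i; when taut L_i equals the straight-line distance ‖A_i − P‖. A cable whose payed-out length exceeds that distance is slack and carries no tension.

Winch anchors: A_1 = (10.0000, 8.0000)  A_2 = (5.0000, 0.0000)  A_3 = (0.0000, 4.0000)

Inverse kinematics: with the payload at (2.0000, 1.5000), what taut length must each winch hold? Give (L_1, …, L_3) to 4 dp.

cable 1: Δx=8.0000, Δy=6.5000; L_1 = √(Δx²+Δy²) = 10.3078
cable 2: Δx=3.0000, Δy=-1.5000; L_2 = √(Δx²+Δy²) = 3.3541
cable 3: Δx=-2.0000, Δy=2.5000; L_3 = √(Δx²+Δy²) = 3.2016

(10.3078, 3.3541, 3.2016)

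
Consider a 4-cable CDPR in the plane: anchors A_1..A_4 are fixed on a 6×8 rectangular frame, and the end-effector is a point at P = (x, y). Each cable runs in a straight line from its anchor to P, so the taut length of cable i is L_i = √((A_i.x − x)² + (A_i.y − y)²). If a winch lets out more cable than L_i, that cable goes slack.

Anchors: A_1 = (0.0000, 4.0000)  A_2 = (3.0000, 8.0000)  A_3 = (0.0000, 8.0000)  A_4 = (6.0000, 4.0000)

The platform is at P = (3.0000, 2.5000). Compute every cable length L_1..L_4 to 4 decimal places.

L_1 = √((0.0000−3.0000)² + (4.0000−2.5000)²) = 3.3541
L_2 = √((3.0000−3.0000)² + (8.0000−2.5000)²) = 5.5000
L_3 = √((0.0000−3.0000)² + (8.0000−2.5000)²) = 6.2650
L_4 = √((6.0000−3.0000)² + (4.0000−2.5000)²) = 3.3541

(3.3541, 5.5000, 6.2650, 3.3541)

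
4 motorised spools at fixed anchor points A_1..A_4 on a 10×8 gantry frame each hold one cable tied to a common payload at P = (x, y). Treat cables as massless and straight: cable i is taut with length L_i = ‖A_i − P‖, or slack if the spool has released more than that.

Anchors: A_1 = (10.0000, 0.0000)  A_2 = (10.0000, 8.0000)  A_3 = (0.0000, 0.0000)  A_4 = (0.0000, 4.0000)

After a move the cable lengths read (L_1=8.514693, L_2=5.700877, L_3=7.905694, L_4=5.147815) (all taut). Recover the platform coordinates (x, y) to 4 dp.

(4.5000, 6.5000)

circle eqns → linear via eq_j − eq_1; set c_j = A_j·A_j − L_j²
c_1 = 100.0000+0.0000−72.5000 = 27.5000
0.0000·x − 16.0000·y = c_1−c_2 = -104.0000
20.0000·x + 0.0000·y = c_1−c_3 = 90.0000
20.0000·x − 8.0000·y = c_1−c_4 = 38.0000
solve first two rows → x=4.5000, y=6.5000
check cable 4: ‖A_4−P‖² = 26.5000 ≈ L_4² = 26.5000 ✓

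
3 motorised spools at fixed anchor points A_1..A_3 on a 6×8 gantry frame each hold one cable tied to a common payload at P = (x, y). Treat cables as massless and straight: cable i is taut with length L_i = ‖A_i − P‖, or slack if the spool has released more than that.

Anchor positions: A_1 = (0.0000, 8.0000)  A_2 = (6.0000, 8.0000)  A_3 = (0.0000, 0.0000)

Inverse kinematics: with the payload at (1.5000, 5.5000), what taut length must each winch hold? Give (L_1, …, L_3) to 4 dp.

L_1: Δ = A_1−P = (-1.5000, 2.5000) → ‖Δ‖ = √8.5000 = 2.9155
L_2: Δ = A_2−P = (4.5000, 2.5000) → ‖Δ‖ = √26.5000 = 5.1478
L_3: Δ = A_3−P = (-1.5000, -5.5000) → ‖Δ‖ = √32.5000 = 5.7009

(2.9155, 5.1478, 5.7009)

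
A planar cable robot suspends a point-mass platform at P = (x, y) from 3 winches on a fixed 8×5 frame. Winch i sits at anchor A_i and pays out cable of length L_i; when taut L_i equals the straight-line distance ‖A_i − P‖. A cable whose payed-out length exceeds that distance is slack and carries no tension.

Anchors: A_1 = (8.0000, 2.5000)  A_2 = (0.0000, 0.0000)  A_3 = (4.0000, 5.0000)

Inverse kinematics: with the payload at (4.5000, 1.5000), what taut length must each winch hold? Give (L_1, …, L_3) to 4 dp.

L_1 = √((8.0000−4.5000)² + (2.5000−1.5000)²) = 3.6401
L_2 = √((0.0000−4.5000)² + (0.0000−1.5000)²) = 4.7434
L_3 = √((4.0000−4.5000)² + (5.0000−1.5000)²) = 3.5355

(3.6401, 4.7434, 3.5355)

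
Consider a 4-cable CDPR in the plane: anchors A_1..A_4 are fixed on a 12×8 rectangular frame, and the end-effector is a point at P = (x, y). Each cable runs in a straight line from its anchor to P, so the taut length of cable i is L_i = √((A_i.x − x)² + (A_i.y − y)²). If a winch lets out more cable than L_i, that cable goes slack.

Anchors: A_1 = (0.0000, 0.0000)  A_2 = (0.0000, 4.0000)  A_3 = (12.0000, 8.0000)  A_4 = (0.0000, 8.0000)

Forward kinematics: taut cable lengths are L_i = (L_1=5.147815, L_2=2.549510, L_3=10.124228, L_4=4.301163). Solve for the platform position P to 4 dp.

circle eqns → linear via eq_j − eq_1; set q_j = A_j·A_j − L_j²
q_1 = 0.0000+0.0000−26.5000 = -26.5000
0.0000·x − 8.0000·y = q_1−q_2 = -36.0000
-24.0000·x − 16.0000·y = q_1−q_3 = -132.0000
0.0000·x − 16.0000·y = q_1−q_4 = -72.0000
solve first two rows → x=2.5000, y=4.5000
check cable 4: ‖A_4−P‖² = 18.5000 ≈ L_4² = 18.5000 ✓

(2.5000, 4.5000)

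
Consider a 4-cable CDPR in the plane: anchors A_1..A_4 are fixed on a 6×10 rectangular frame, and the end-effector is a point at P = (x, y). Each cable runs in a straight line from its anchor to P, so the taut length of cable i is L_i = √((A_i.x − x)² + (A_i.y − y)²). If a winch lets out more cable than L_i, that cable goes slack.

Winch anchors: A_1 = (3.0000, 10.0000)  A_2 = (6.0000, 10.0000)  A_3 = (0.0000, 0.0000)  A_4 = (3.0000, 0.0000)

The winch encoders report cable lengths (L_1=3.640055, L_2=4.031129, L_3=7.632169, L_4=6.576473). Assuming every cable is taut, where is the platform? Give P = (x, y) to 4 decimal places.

circle eqns → linear via eq_j − eq_1; set c_j = A_j·A_j − L_j²
c_1 = 9.0000+100.0000−13.2500 = 95.7500
-6.0000·x + 0.0000·y = c_1−c_2 = -24.0000
6.0000·x + 20.0000·y = c_1−c_3 = 154.0000
0.0000·x + 20.0000·y = c_1−c_4 = 130.0000
solve first two rows → x=4.0000, y=6.5000
check cable 4: ‖A_4−P‖² = 43.2500 ≈ L_4² = 43.2500 ✓

(4.0000, 6.5000)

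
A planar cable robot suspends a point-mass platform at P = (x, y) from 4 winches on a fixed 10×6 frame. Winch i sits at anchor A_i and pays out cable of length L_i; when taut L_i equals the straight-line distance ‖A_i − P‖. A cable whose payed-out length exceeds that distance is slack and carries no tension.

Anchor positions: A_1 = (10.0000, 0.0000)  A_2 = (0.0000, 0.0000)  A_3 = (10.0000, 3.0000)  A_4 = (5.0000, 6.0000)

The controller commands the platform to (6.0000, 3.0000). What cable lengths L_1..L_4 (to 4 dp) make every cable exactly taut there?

L_1: Δ = A_1−P = (4.0000, -3.0000) → ‖Δ‖ = √25.0000 = 5.0000
L_2: Δ = A_2−P = (-6.0000, -3.0000) → ‖Δ‖ = √45.0000 = 6.7082
L_3: Δ = A_3−P = (4.0000, 0.0000) → ‖Δ‖ = √16.0000 = 4.0000
L_4: Δ = A_4−P = (-1.0000, 3.0000) → ‖Δ‖ = √10.0000 = 3.1623

(5.0000, 6.7082, 4.0000, 3.1623)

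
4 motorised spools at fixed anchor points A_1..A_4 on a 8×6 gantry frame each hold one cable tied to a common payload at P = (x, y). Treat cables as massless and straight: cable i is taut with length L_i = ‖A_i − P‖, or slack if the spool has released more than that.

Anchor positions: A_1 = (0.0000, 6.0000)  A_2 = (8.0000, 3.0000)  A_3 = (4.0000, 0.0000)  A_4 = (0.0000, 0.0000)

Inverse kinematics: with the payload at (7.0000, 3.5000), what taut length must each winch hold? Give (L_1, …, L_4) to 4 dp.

(7.4330, 1.1180, 4.6098, 7.8262)

L_1 = √((0.0000−7.0000)² + (6.0000−3.5000)²) = 7.4330
L_2 = √((8.0000−7.0000)² + (3.0000−3.5000)²) = 1.1180
L_3 = √((4.0000−7.0000)² + (0.0000−3.5000)²) = 4.6098
L_4 = √((0.0000−7.0000)² + (0.0000−3.5000)²) = 7.8262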